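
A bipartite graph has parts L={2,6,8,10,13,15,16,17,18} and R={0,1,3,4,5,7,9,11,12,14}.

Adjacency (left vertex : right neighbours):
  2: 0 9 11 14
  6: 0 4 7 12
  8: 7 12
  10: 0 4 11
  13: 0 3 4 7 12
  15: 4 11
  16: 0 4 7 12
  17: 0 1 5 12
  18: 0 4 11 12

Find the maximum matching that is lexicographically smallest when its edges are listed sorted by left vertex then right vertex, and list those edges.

Lex-smallest maximum matching: {(2,9), (6,0), (8,7), (10,4), (13,3), (15,11), (16,12), (17,1)}

|M| = 8 (so the lex-smallest maximum matching has 8 edges)
process left vertices in ascending order; for each, take the smallest-labelled available neighbour that still permits 8 edges overall, or leave it unmatched if none does
lex-smallest matching: {2-9, 6-0, 8-7, 10-4, 13-3, 15-11, 16-12, 17-1}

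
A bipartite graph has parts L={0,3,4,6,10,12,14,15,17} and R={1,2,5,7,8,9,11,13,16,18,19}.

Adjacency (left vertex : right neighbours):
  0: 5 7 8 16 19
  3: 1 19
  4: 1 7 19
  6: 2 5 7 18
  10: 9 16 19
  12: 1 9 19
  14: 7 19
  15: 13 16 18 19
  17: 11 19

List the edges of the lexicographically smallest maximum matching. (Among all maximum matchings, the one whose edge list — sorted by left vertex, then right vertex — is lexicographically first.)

Lex-smallest maximum matching: {(0,5), (3,1), (4,7), (6,2), (10,16), (12,9), (14,19), (15,13), (17,11)}

|M| = 9 (so the lex-smallest maximum matching has 9 edges)
process left vertices in ascending order; for each, take the smallest-labelled available neighbour that still permits 9 edges overall, or leave it unmatched if none does
lex-smallest matching: {0-5, 3-1, 4-7, 6-2, 10-16, 12-9, 14-19, 15-13, 17-11}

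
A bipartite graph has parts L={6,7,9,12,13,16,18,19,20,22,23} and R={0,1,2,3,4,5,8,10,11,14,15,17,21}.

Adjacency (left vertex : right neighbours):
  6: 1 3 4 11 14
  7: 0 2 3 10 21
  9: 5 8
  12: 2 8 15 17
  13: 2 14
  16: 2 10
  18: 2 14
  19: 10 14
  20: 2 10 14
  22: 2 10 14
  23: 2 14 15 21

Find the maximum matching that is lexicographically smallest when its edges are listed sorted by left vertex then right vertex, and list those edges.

Lex-smallest maximum matching: {(6,1), (7,0), (9,5), (12,8), (13,2), (16,10), (18,14), (23,15)}

|M| = 8 (so the lex-smallest maximum matching has 8 edges)
process left vertices in ascending order; for each, take the smallest-labelled available neighbour that still permits 8 edges overall, or leave it unmatched if none does
lex-smallest matching: {6-1, 7-0, 9-5, 12-8, 13-2, 16-10, 18-14, 23-15}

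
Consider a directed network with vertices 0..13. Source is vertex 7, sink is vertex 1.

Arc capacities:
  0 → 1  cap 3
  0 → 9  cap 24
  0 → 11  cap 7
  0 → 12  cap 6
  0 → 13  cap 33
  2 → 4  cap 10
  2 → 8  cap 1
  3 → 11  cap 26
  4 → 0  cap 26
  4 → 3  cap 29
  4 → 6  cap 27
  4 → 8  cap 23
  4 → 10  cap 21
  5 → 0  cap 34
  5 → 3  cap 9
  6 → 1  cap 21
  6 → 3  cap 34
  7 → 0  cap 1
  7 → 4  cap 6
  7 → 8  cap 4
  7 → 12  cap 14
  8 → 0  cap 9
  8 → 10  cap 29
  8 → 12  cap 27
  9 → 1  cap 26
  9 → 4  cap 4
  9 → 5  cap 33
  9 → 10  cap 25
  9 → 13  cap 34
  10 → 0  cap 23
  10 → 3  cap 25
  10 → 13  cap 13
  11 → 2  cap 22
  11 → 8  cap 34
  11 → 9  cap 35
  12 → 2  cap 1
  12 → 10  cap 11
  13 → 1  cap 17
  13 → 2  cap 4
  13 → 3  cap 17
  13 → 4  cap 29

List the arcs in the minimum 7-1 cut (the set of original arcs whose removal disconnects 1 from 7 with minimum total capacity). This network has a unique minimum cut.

Min-cut arcs: {(7,0), (7,4), (7,8), (12,2), (12,10)} (total capacity 23)

augment #1: 7→0→1 push 1
augment #2: 7→4→0→1 push 2
augment #3: 7→4→6→1 push 4
augment #4: 7→8→0→9→1 push 4
augment #5: 7→12→10→13→1 push 11
augment #6: 7→12→2→4→6→1 push 1
max flow = 23; residual-reachable set from 7 gives S-side
cut edges (S→T): {(7,0), (7,4), (7,8), (12,2), (12,10)} total cap 23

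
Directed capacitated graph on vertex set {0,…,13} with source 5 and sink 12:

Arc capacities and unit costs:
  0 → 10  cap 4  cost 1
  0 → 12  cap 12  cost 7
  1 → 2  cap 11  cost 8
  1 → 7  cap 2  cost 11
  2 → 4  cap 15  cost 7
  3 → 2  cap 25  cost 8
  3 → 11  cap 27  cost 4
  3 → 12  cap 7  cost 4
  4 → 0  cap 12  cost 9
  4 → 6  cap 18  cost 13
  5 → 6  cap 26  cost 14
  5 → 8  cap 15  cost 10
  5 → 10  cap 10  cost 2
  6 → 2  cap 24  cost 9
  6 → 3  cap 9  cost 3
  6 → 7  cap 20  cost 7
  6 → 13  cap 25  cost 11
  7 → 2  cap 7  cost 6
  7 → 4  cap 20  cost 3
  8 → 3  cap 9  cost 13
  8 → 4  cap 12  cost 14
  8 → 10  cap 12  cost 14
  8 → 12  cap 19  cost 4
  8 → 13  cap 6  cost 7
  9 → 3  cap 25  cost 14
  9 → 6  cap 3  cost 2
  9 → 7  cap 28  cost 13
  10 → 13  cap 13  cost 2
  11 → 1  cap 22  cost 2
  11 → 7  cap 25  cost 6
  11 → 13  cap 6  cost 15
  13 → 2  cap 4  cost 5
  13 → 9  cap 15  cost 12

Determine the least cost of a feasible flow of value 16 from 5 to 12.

Minimum cost for 16 units: 231

shortest-cost path #1: 5→8→12 push 15 @ unit cost 14 (adds 210)
shortest-cost path #2: 5→6→3→12 push 1 @ unit cost 21 (adds 21)
total cost = 231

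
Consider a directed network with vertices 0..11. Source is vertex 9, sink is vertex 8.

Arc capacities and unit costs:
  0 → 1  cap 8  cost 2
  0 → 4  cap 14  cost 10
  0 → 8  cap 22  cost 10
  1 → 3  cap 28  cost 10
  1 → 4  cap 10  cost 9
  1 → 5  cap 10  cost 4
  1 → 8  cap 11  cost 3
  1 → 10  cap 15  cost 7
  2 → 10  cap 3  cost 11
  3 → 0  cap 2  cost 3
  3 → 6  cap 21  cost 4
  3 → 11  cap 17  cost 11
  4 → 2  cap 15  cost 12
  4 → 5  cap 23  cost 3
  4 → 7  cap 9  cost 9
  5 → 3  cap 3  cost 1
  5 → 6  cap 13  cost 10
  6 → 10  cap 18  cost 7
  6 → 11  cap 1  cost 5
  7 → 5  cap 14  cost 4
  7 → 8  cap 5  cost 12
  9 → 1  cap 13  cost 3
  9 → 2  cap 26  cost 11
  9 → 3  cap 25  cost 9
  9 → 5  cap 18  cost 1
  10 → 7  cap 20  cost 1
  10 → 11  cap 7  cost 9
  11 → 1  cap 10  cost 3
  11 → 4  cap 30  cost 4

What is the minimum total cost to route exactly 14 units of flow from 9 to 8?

shortest-cost path #1: 9→1→8 push 11 @ unit cost 6 (adds 66)
shortest-cost path #2: 9→5→3→0→8 push 2 @ unit cost 15 (adds 30)
shortest-cost path #3: 9→1→10→7→8 push 1 @ unit cost 23 (adds 23)
total cost = 119

Minimum cost for 14 units: 119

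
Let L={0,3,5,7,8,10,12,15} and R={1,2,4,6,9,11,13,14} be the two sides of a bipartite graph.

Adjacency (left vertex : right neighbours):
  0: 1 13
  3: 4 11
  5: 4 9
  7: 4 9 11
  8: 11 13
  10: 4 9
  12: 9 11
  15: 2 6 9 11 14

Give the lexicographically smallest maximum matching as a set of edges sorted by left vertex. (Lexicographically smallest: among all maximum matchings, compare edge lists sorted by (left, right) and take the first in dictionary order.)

Lex-smallest maximum matching: {(0,1), (3,4), (5,9), (7,11), (8,13), (15,2)}

|M| = 6 (so the lex-smallest maximum matching has 6 edges)
process left vertices in ascending order; for each, take the smallest-labelled available neighbour that still permits 6 edges overall, or leave it unmatched if none does
lex-smallest matching: {0-1, 3-4, 5-9, 7-11, 8-13, 15-2}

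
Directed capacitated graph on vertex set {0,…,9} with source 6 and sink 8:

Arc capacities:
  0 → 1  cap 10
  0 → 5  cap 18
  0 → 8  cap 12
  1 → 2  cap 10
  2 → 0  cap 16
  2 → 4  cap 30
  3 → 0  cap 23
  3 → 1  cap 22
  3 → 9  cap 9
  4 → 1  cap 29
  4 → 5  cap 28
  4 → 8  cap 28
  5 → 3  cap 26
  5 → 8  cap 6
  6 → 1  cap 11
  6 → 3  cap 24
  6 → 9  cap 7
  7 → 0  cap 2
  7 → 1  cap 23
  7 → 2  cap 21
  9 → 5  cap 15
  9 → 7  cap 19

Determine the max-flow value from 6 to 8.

Maximum flow value: 41

augment #1: 6→3→0→8 bottleneck 12, total now 12
augment #2: 6→9→5→8 bottleneck 6, total now 18
augment #3: 6→1→2→4→8 bottleneck 10, total now 28
augment #4: 6→9→7→2→4→8 bottleneck 1, total now 29
augment #5: 6→3→9→7→2→4→8 bottleneck 9, total now 38
augment #6: 6→3→0→5→9→7→2→4→8 bottleneck 3, total now 41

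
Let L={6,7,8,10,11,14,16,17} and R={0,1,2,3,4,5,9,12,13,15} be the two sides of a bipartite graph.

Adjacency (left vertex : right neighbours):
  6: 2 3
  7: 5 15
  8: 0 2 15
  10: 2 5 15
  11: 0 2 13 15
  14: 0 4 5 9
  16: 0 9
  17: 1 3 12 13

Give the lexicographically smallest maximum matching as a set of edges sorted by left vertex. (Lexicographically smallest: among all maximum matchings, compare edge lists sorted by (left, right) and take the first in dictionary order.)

Lex-smallest maximum matching: {(6,2), (7,5), (8,0), (10,15), (11,13), (14,4), (16,9), (17,1)}

|M| = 8 (so the lex-smallest maximum matching has 8 edges)
process left vertices in ascending order; for each, take the smallest-labelled available neighbour that still permits 8 edges overall, or leave it unmatched if none does
lex-smallest matching: {6-2, 7-5, 8-0, 10-15, 11-13, 14-4, 16-9, 17-1}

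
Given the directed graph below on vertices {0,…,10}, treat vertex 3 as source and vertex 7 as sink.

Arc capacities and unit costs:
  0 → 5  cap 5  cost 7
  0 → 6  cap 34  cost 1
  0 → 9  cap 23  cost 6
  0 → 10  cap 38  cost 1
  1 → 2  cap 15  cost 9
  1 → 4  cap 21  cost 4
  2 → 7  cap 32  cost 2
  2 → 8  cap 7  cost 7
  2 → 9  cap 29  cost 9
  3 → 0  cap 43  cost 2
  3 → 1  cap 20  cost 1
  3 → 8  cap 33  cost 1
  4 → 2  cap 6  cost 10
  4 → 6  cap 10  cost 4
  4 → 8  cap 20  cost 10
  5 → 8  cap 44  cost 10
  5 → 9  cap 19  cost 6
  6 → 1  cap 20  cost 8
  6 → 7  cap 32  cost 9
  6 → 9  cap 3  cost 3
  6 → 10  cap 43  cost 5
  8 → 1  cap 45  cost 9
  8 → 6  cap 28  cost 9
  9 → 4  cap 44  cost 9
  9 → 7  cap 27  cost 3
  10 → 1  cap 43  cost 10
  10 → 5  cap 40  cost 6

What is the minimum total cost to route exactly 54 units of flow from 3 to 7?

shortest-cost path #1: 3→0→6→9→7 push 3 @ unit cost 9 (adds 27)
shortest-cost path #2: 3→0→9→7 push 23 @ unit cost 11 (adds 253)
shortest-cost path #3: 3→1→2→7 push 15 @ unit cost 12 (adds 180)
shortest-cost path #4: 3→0→6→7 push 13 @ unit cost 12 (adds 156)
total cost = 616

Minimum cost for 54 units: 616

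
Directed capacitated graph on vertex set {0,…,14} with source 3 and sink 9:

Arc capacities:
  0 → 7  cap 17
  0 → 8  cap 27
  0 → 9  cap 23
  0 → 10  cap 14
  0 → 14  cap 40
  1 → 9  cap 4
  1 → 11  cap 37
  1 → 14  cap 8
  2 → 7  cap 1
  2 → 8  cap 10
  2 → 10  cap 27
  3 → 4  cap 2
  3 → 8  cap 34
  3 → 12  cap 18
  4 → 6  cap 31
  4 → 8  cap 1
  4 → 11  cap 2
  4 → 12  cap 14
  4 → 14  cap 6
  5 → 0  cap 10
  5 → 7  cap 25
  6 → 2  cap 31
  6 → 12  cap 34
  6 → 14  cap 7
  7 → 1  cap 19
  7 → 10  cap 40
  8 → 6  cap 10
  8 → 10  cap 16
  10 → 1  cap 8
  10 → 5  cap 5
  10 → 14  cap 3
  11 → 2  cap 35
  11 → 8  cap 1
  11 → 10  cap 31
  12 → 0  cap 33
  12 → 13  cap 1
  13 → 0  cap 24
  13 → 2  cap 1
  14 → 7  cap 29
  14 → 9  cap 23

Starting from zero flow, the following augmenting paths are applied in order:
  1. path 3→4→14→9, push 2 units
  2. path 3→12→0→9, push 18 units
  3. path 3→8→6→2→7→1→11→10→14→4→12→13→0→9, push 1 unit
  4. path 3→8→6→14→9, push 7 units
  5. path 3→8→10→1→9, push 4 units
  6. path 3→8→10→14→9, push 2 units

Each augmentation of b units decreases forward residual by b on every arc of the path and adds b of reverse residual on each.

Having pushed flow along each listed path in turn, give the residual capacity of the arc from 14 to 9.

Residual capacity of (14,9): 12

after path 1 (3→4→14→9, push 2): res(14,9)=21
after path 2 (3→12→0→9, push 18): res(14,9)=21
after path 3 (3→8→6→2→7→1→11→10→14→4→12→13→0→9, push 1): res(14,9)=21
after path 4 (3→8→6→14→9, push 7): res(14,9)=14
after path 5 (3→8→10→1→9, push 4): res(14,9)=14
after path 6 (3→8→10→14→9, push 2): res(14,9)=12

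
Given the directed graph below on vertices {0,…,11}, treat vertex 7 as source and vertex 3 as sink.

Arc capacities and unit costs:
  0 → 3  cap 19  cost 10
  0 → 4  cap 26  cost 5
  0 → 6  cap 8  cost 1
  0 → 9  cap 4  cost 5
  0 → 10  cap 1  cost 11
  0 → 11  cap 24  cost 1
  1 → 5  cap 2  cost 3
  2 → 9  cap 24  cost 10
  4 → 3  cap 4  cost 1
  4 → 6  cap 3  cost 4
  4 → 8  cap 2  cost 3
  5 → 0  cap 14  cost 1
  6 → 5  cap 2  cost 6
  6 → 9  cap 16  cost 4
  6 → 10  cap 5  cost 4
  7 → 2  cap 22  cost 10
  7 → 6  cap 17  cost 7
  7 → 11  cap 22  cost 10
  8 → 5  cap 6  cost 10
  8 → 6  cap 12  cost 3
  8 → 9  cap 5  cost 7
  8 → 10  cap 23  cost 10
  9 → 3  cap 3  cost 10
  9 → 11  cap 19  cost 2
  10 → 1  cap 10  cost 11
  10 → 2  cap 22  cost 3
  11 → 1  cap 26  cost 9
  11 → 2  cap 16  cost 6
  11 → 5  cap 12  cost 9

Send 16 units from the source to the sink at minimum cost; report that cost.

Minimum cost for 16 units: 425

shortest-cost path #1: 7→6→5→0→4→3 push 2 @ unit cost 20 (adds 40)
shortest-cost path #2: 7→6→9→3 push 3 @ unit cost 21 (adds 63)
shortest-cost path #3: 7→11→5→0→4→3 push 2 @ unit cost 26 (adds 52)
shortest-cost path #4: 7→11→5→0→3 push 9 @ unit cost 30 (adds 270)
total cost = 425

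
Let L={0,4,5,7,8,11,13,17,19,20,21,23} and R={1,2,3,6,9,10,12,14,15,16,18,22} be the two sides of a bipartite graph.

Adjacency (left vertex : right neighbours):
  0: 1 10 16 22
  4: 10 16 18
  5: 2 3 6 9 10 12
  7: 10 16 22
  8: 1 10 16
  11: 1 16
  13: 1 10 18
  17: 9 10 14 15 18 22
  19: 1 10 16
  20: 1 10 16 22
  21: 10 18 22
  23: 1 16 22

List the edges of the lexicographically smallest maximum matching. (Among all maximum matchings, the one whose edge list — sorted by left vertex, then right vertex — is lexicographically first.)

Lex-smallest maximum matching: {(0,1), (4,10), (5,2), (7,16), (13,18), (17,9), (20,22)}

|M| = 7 (so the lex-smallest maximum matching has 7 edges)
process left vertices in ascending order; for each, take the smallest-labelled available neighbour that still permits 7 edges overall, or leave it unmatched if none does
lex-smallest matching: {0-1, 4-10, 5-2, 7-16, 13-18, 17-9, 20-22}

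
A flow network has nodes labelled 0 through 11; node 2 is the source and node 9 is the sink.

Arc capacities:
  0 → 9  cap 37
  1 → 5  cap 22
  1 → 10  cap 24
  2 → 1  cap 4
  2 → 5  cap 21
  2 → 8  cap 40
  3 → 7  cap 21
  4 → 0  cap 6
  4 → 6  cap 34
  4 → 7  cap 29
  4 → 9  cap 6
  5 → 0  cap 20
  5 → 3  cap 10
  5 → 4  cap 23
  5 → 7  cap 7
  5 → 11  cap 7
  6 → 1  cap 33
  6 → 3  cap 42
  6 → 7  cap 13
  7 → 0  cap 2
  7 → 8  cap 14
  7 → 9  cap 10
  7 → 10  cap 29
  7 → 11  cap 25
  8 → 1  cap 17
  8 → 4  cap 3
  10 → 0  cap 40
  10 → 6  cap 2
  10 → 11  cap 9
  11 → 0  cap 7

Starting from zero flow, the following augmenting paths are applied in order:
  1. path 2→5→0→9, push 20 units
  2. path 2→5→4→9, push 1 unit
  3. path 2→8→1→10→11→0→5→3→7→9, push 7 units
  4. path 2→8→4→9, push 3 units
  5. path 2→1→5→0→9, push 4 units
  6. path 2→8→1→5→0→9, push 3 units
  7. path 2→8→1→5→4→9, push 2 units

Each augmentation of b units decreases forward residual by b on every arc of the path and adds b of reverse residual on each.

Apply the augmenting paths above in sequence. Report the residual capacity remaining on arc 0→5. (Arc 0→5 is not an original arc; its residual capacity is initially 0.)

Residual capacity of (0,5): 20

after path 1 (2→5→0→9, push 20): res(0,5)=20
after path 2 (2→5→4→9, push 1): res(0,5)=20
after path 3 (2→8→1→10→11→0→5→3→7→9, push 7): res(0,5)=13
after path 4 (2→8→4→9, push 3): res(0,5)=13
after path 5 (2→1→5→0→9, push 4): res(0,5)=17
after path 6 (2→8→1→5→0→9, push 3): res(0,5)=20
after path 7 (2→8→1→5→4→9, push 2): res(0,5)=20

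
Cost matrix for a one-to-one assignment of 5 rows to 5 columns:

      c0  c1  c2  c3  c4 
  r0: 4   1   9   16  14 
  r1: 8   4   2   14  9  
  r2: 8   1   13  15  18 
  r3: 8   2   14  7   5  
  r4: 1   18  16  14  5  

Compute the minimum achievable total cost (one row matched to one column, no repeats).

optimal assignment: row0→col0 (cost 4), row1→col2 (cost 2), row2→col1 (cost 1), row3→col3 (cost 7), row4→col4 (cost 5)
total = 4 + 2 + 1 + 7 + 5 = 19

Minimum assignment cost: 19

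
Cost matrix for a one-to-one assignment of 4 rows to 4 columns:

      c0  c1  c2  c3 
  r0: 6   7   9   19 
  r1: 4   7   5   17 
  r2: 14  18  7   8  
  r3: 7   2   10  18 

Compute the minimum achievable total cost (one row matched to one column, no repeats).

optimal assignment: row0→col0 (cost 6), row1→col2 (cost 5), row2→col3 (cost 8), row3→col1 (cost 2)
total = 6 + 5 + 8 + 2 = 21

Minimum assignment cost: 21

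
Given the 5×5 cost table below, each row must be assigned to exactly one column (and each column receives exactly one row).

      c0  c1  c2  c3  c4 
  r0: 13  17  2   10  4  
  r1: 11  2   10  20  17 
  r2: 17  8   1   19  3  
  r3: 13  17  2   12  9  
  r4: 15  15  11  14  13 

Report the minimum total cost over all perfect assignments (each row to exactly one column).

Minimum assignment cost: 32

optimal assignment: row0→col3 (cost 10), row1→col1 (cost 2), row2→col4 (cost 3), row3→col2 (cost 2), row4→col0 (cost 15)
total = 10 + 2 + 3 + 2 + 15 = 32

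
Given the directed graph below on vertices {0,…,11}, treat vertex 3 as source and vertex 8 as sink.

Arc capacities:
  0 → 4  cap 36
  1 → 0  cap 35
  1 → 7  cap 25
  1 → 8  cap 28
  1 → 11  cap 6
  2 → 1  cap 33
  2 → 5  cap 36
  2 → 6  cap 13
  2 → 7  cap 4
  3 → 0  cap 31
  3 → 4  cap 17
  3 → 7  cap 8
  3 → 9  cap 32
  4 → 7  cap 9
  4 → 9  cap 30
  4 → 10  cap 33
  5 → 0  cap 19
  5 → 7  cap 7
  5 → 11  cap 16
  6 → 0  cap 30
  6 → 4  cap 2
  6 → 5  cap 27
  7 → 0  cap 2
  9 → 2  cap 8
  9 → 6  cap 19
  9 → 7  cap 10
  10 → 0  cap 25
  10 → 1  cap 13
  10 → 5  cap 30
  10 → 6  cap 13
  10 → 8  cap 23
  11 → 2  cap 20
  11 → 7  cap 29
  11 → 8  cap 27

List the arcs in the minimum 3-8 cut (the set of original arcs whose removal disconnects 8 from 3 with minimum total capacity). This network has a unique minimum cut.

Min-cut arcs: {(4,10), (5,11), (9,2)} (total capacity 57)

augment #1: 3→4→10→8 push 17
augment #2: 3→0→4→10→8 push 6
augment #3: 3→9→2→1→8 push 8
augment #4: 3→0→4→10→1→8 push 10
augment #5: 3→9→6→5→11→8 push 16
max flow = 57; residual-reachable set from 3 gives S-side
cut edges (S→T): {(4,10), (5,11), (9,2)} total cap 57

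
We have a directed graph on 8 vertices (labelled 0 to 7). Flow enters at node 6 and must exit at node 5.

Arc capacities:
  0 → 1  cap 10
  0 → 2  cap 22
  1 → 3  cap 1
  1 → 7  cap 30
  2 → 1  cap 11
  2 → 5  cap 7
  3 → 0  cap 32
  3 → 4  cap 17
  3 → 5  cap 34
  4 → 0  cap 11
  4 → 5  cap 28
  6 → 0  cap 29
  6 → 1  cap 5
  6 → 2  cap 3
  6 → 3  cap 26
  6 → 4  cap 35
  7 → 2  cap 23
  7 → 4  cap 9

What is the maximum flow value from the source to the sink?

augment #1: 6→2→5 bottleneck 3, total now 3
augment #2: 6→3→5 bottleneck 26, total now 29
augment #3: 6→4→5 bottleneck 28, total now 57
augment #4: 6→0→2→5 bottleneck 4, total now 61
augment #5: 6→1→3→5 bottleneck 1, total now 62

Maximum flow value: 62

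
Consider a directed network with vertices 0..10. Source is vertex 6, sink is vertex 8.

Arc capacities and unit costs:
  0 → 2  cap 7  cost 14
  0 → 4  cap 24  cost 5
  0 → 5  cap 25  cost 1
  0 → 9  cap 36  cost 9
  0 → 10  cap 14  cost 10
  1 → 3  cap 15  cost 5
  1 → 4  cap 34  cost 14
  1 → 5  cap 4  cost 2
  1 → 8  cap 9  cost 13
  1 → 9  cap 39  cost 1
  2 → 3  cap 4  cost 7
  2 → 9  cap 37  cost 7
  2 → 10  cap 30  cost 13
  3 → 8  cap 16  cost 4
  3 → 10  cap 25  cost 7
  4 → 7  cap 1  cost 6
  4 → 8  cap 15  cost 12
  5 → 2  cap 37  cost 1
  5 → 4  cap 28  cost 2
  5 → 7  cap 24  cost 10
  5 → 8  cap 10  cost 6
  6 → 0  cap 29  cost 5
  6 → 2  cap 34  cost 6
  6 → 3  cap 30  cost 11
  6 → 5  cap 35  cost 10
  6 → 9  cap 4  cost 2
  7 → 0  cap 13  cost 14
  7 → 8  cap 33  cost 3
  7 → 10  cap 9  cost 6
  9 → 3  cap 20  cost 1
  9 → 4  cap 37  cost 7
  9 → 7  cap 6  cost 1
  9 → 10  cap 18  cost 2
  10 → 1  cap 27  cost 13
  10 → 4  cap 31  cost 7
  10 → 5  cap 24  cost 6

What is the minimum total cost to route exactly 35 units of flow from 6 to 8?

Minimum cost for 35 units: 473

shortest-cost path #1: 6→9→7→8 push 4 @ unit cost 6 (adds 24)
shortest-cost path #2: 6→0→5→8 push 10 @ unit cost 12 (adds 120)
shortest-cost path #3: 6→3→8 push 16 @ unit cost 15 (adds 240)
shortest-cost path #4: 6→2→9→7→8 push 2 @ unit cost 17 (adds 34)
shortest-cost path #5: 6→0→5→4→7→8 push 1 @ unit cost 17 (adds 17)
shortest-cost path #6: 6→0→5→7→8 push 2 @ unit cost 19 (adds 38)
total cost = 473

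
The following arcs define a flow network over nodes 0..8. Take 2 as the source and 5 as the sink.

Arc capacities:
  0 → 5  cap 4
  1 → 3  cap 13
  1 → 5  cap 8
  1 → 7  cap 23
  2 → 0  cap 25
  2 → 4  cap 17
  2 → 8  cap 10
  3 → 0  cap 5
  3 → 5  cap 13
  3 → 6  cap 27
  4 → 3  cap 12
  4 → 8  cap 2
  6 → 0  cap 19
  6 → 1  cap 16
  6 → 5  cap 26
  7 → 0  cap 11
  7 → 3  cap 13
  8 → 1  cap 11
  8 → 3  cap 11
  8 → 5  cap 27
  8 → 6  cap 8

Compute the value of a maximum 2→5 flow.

augment #1: 2→0→5 bottleneck 4, total now 4
augment #2: 2→8→5 bottleneck 10, total now 14
augment #3: 2→4→3→5 bottleneck 12, total now 26
augment #4: 2→4→8→5 bottleneck 2, total now 28

Maximum flow value: 28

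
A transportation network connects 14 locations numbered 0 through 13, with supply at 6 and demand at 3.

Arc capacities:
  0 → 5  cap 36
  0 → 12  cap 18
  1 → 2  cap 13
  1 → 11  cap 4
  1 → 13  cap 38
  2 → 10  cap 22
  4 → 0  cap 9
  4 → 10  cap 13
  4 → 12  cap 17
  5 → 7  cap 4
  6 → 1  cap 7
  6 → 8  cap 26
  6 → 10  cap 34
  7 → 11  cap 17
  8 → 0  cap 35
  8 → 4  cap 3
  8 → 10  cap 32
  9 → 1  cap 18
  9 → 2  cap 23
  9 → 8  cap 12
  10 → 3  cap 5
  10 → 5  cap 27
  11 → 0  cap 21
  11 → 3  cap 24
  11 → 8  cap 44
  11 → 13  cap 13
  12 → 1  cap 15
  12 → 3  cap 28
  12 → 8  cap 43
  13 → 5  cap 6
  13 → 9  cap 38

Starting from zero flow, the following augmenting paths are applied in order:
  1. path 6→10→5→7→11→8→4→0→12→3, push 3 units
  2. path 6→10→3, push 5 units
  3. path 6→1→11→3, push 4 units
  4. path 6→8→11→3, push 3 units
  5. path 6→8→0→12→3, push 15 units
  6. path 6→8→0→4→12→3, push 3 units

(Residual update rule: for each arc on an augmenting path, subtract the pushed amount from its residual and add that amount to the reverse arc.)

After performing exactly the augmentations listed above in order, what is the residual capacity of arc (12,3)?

after path 1 (6→10→5→7→11→8→4→0→12→3, push 3): res(12,3)=25
after path 2 (6→10→3, push 5): res(12,3)=25
after path 3 (6→1→11→3, push 4): res(12,3)=25
after path 4 (6→8→11→3, push 3): res(12,3)=25
after path 5 (6→8→0→12→3, push 15): res(12,3)=10
after path 6 (6→8→0→4→12→3, push 3): res(12,3)=7

Residual capacity of (12,3): 7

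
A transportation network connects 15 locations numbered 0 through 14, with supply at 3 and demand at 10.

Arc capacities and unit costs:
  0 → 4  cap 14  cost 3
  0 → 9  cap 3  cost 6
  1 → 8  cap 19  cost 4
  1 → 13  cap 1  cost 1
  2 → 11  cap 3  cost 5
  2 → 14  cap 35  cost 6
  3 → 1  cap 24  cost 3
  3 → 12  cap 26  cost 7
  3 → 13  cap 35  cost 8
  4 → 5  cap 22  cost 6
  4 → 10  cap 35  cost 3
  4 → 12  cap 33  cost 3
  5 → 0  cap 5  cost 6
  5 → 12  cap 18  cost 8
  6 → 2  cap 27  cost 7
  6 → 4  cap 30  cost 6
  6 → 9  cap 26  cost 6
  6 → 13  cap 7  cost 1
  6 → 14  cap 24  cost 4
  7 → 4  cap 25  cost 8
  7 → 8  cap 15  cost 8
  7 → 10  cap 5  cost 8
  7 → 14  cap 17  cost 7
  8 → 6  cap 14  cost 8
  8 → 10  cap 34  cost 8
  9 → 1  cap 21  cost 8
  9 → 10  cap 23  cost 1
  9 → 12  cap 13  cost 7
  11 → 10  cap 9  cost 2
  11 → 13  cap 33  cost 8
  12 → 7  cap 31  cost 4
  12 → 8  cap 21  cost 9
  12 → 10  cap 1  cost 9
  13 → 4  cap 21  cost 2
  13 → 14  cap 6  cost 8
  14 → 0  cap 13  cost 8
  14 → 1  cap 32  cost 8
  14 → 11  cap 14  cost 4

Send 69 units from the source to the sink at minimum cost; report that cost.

Minimum cost for 69 units: 1177

shortest-cost path #1: 3→1→13→4→10 push 1 @ unit cost 9 (adds 9)
shortest-cost path #2: 3→13→4→10 push 20 @ unit cost 13 (adds 260)
shortest-cost path #3: 3→1→8→10 push 19 @ unit cost 15 (adds 285)
shortest-cost path #4: 3→12→10 push 1 @ unit cost 16 (adds 16)
shortest-cost path #5: 3→12→7→10 push 5 @ unit cost 19 (adds 95)
shortest-cost path #6: 3→13→14→11→10 push 6 @ unit cost 22 (adds 132)
shortest-cost path #7: 3→12→7→4→10 push 14 @ unit cost 22 (adds 308)
shortest-cost path #8: 3→12→8→10 push 3 @ unit cost 24 (adds 72)
total cost = 1177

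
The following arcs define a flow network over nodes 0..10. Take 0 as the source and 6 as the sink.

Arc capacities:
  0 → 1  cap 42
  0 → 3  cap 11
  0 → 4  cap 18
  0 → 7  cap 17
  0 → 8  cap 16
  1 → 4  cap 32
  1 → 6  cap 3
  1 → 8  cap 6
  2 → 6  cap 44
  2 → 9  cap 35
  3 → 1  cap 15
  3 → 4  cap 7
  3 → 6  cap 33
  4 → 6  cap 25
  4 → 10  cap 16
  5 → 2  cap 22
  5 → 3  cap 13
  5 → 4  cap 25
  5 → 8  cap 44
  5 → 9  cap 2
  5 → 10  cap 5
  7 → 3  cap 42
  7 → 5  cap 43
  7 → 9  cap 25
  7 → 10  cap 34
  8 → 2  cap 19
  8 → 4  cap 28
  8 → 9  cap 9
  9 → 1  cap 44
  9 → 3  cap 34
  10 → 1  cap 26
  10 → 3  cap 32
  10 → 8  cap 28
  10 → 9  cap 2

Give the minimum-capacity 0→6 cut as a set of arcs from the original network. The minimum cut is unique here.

augment #1: 0→1→6 push 3
augment #2: 0→3→6 push 11
augment #3: 0→4→6 push 18
augment #4: 0→1→4→6 push 7
augment #5: 0→7→3→6 push 17
augment #6: 0→8→2→6 push 16
augment #7: 0→1→8→2→6 push 3
augment #8: 0→1→4→10→3→6 push 5
augment #9: 0→1→4→10→3→7→5→2→6 push 11
augment #10: 0→1→8→9→3→7→5→2→6 push 3
max flow = 94; residual-reachable set from 0 gives S-side
cut edges (S→T): {(0,3), (0,7), (0,8), (1,6), (1,8), (4,6), (4,10)} total cap 94

Min-cut arcs: {(0,3), (0,7), (0,8), (1,6), (1,8), (4,6), (4,10)} (total capacity 94)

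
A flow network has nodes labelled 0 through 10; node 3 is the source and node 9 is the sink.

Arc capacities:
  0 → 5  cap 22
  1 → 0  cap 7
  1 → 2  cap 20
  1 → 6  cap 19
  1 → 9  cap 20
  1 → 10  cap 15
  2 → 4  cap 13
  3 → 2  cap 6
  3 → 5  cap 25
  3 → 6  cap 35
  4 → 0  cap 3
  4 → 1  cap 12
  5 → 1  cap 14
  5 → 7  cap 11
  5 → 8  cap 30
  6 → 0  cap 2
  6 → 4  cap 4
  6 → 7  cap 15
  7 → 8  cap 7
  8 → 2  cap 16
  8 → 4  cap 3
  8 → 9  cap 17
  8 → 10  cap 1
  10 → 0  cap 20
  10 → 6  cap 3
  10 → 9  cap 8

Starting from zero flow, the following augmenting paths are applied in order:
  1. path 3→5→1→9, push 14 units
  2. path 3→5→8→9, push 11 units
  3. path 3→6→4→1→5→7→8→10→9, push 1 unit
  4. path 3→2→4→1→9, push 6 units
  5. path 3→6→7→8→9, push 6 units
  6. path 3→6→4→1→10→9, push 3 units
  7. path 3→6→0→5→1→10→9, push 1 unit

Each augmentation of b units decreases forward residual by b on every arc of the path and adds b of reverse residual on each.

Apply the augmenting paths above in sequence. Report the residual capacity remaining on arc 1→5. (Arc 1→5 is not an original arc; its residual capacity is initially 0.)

after path 1 (3→5→1→9, push 14): res(1,5)=14
after path 2 (3→5→8→9, push 11): res(1,5)=14
after path 3 (3→6→4→1→5→7→8→10→9, push 1): res(1,5)=13
after path 4 (3→2→4→1→9, push 6): res(1,5)=13
after path 5 (3→6→7→8→9, push 6): res(1,5)=13
after path 6 (3→6→4→1→10→9, push 3): res(1,5)=13
after path 7 (3→6→0→5→1→10→9, push 1): res(1,5)=14

Residual capacity of (1,5): 14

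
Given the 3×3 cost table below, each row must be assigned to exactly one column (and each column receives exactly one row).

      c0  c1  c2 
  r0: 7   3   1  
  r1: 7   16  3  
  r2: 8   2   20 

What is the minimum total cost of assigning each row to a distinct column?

Minimum assignment cost: 10

optimal assignment: row0→col2 (cost 1), row1→col0 (cost 7), row2→col1 (cost 2)
total = 1 + 7 + 2 = 10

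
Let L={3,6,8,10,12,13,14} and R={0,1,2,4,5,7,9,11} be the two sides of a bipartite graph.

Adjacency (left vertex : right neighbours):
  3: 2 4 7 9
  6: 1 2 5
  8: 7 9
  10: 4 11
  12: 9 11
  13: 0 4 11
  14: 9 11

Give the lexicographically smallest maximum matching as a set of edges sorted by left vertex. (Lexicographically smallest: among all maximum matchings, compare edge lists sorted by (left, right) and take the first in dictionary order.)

Lex-smallest maximum matching: {(3,2), (6,1), (8,7), (10,4), (12,9), (13,0), (14,11)}

|M| = 7 (so the lex-smallest maximum matching has 7 edges)
process left vertices in ascending order; for each, take the smallest-labelled available neighbour that still permits 7 edges overall, or leave it unmatched if none does
lex-smallest matching: {3-2, 6-1, 8-7, 10-4, 12-9, 13-0, 14-11}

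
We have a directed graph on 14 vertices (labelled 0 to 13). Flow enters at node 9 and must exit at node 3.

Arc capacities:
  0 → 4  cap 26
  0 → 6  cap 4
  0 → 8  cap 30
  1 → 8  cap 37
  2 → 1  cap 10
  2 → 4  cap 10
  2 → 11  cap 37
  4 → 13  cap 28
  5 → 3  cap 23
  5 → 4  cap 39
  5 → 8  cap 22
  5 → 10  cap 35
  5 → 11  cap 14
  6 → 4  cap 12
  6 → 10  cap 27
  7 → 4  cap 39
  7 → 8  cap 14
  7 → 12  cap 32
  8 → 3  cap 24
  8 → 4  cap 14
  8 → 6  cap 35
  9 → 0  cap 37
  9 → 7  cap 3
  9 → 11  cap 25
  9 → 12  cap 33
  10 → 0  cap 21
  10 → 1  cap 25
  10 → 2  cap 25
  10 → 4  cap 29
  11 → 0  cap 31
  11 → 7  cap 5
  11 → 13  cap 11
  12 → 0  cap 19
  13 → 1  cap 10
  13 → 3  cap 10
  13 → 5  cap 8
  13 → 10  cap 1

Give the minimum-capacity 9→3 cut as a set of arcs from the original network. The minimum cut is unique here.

augment #1: 9→0→8→3 push 24
augment #2: 9→11→13→3 push 10
augment #3: 9→11→13→5→3 push 1
augment #4: 9→0→4→13→5→3 push 7
max flow = 42; residual-reachable set from 9 gives S-side
cut edges (S→T): {(8,3), (13,3), (13,5)} total cap 42

Min-cut arcs: {(8,3), (13,3), (13,5)} (total capacity 42)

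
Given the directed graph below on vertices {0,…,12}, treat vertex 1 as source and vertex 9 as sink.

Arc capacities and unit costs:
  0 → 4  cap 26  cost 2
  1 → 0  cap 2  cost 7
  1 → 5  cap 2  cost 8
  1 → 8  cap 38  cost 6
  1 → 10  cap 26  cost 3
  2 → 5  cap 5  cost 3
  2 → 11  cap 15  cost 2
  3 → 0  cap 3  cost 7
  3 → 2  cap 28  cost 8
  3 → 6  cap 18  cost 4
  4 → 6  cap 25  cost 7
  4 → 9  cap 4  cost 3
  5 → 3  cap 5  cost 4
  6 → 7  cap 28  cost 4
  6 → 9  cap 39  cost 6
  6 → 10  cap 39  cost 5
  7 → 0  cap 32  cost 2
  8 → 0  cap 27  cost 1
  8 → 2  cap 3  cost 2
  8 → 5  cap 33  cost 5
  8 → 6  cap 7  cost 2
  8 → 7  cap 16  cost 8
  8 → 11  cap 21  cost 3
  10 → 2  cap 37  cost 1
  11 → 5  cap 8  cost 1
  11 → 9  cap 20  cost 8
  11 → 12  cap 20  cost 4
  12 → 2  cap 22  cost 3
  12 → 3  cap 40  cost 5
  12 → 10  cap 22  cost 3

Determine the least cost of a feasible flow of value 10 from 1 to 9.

shortest-cost path #1: 1→0→4→9 push 2 @ unit cost 12 (adds 24)
shortest-cost path #2: 1→8→0→4→9 push 2 @ unit cost 12 (adds 24)
shortest-cost path #3: 1→8→6→9 push 6 @ unit cost 14 (adds 84)
total cost = 132

Minimum cost for 10 units: 132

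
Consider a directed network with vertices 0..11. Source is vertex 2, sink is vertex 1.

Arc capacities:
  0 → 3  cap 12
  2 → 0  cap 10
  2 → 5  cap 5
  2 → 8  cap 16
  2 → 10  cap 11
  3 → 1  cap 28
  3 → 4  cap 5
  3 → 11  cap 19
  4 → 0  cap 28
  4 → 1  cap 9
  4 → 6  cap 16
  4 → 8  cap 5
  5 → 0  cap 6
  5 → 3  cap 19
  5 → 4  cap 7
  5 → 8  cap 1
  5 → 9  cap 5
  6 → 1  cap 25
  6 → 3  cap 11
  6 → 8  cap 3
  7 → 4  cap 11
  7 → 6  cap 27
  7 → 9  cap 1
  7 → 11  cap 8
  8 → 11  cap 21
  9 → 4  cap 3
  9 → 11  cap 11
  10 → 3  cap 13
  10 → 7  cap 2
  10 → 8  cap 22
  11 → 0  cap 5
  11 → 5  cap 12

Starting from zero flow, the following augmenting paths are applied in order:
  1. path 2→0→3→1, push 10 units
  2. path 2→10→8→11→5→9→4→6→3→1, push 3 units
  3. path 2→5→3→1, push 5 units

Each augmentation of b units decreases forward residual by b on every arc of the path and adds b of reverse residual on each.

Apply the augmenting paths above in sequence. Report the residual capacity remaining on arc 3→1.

Residual capacity of (3,1): 10

after path 1 (2→0→3→1, push 10): res(3,1)=18
after path 2 (2→10→8→11→5→9→4→6→3→1, push 3): res(3,1)=15
after path 3 (2→5→3→1, push 5): res(3,1)=10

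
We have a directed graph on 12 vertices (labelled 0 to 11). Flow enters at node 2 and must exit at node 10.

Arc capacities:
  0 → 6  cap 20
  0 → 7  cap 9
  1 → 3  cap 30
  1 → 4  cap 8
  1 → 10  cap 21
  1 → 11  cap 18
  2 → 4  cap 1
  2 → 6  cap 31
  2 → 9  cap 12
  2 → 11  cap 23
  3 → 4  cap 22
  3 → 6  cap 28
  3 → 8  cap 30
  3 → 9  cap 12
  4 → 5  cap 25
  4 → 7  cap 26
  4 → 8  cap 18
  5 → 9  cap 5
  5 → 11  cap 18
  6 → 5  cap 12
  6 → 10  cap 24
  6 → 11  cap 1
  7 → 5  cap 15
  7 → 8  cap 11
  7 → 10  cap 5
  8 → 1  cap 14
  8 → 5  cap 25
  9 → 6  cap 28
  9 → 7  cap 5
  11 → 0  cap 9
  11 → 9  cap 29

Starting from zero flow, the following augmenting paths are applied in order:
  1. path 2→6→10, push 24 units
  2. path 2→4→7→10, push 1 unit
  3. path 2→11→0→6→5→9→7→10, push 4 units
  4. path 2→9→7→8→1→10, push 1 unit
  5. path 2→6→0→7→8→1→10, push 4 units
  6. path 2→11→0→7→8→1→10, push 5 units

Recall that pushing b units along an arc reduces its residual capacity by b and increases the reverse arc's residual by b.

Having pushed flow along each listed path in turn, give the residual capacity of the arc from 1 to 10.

after path 1 (2→6→10, push 24): res(1,10)=21
after path 2 (2→4→7→10, push 1): res(1,10)=21
after path 3 (2→11→0→6→5→9→7→10, push 4): res(1,10)=21
after path 4 (2→9→7→8→1→10, push 1): res(1,10)=20
after path 5 (2→6→0→7→8→1→10, push 4): res(1,10)=16
after path 6 (2→11→0→7→8→1→10, push 5): res(1,10)=11

Residual capacity of (1,10): 11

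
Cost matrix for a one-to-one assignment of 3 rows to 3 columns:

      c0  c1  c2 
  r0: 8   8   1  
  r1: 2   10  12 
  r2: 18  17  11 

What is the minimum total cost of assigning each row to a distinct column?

optimal assignment: row0→col2 (cost 1), row1→col0 (cost 2), row2→col1 (cost 17)
total = 1 + 2 + 17 = 20

Minimum assignment cost: 20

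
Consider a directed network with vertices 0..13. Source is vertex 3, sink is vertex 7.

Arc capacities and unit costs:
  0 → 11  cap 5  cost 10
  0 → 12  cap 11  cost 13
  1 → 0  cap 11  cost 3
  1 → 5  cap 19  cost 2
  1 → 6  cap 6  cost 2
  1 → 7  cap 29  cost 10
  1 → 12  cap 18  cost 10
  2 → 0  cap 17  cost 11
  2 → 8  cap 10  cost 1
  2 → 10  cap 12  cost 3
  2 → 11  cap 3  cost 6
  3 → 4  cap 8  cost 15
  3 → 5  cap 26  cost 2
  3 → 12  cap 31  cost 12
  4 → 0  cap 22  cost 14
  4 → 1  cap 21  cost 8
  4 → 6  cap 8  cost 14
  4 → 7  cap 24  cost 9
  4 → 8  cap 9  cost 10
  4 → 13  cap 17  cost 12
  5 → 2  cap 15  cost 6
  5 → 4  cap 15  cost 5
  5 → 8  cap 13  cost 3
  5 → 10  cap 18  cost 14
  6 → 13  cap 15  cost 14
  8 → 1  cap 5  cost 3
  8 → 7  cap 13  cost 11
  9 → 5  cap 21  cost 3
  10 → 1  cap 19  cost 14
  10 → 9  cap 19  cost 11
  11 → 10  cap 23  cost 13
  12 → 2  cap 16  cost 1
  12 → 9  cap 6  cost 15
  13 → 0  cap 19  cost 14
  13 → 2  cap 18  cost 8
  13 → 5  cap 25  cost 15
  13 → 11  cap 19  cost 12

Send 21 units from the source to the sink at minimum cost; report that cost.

shortest-cost path #1: 3→5→8→7 push 13 @ unit cost 16 (adds 208)
shortest-cost path #2: 3→5→4→7 push 8 @ unit cost 16 (adds 128)
total cost = 336

Minimum cost for 21 units: 336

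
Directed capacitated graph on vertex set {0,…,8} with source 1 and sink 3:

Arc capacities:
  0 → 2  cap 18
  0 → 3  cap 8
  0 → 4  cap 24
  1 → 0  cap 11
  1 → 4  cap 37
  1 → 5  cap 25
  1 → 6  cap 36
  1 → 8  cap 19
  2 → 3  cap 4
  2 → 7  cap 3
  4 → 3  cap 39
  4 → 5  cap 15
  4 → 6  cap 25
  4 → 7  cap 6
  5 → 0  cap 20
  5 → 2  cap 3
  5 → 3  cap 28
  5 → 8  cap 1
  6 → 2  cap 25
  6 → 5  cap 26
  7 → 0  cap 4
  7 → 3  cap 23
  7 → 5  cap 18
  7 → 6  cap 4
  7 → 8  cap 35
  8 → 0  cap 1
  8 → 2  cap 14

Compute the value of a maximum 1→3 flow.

augment #1: 1→0→3 bottleneck 8, total now 8
augment #2: 1→4→3 bottleneck 37, total now 45
augment #3: 1→5→3 bottleneck 25, total now 70
augment #4: 1→0→2→3 bottleneck 3, total now 73
augment #5: 1→6→2→3 bottleneck 1, total now 74
augment #6: 1→6→5→3 bottleneck 3, total now 77
augment #7: 1→6→2→7→3 bottleneck 3, total now 80
augment #8: 1→8→0→4→3 bottleneck 1, total now 81
augment #9: 1→6→2→0→4→3 bottleneck 1, total now 82
augment #10: 1→6→2→0→4→7→3 bottleneck 2, total now 84
augment #11: 1→6→5→0→4→7→3 bottleneck 4, total now 88

Maximum flow value: 88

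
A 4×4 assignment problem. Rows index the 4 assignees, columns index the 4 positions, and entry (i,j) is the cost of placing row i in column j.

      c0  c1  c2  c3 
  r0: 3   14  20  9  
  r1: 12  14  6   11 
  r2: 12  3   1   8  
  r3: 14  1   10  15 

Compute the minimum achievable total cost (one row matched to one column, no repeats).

optimal assignment: row0→col0 (cost 3), row1→col3 (cost 11), row2→col2 (cost 1), row3→col1 (cost 1)
total = 3 + 11 + 1 + 1 = 16

Minimum assignment cost: 16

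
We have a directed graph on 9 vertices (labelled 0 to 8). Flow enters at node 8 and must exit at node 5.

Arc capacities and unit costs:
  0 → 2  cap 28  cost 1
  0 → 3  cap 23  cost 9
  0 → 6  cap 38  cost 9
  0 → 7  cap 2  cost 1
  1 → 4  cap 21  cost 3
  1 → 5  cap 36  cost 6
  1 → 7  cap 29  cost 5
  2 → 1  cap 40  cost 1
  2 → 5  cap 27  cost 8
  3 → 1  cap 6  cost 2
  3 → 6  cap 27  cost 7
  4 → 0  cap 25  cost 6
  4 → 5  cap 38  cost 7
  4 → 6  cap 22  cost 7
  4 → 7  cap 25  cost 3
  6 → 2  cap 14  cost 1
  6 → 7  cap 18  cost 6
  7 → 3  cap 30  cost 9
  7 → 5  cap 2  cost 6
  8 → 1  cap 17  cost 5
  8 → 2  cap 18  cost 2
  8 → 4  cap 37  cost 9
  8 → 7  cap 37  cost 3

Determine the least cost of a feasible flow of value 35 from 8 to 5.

Minimum cost for 35 units: 345

shortest-cost path #1: 8→7→5 push 2 @ unit cost 9 (adds 18)
shortest-cost path #2: 8→2→1→5 push 18 @ unit cost 9 (adds 162)
shortest-cost path #3: 8→1→5 push 15 @ unit cost 11 (adds 165)
total cost = 345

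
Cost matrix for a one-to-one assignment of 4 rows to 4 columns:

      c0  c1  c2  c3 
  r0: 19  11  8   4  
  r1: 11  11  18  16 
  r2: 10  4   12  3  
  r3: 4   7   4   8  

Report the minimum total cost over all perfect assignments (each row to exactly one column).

Minimum assignment cost: 23

optimal assignment: row0→col3 (cost 4), row1→col0 (cost 11), row2→col1 (cost 4), row3→col2 (cost 4)
total = 4 + 11 + 4 + 4 = 23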